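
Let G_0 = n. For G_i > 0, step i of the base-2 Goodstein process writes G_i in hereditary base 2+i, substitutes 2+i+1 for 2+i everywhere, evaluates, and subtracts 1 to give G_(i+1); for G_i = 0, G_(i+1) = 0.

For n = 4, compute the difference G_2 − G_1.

15

[0] 4 ≡ 2^2 (base 2). Lift 3: 27. −1: 26.
[1] 26 ≡ 2·3^2 + 2·3 + 2 (base 3). Lift 4: 42. −1: 41.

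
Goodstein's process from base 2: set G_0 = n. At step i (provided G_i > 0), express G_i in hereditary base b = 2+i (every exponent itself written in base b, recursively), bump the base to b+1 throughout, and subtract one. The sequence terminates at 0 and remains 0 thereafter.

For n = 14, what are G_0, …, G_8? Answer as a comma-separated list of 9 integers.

14, 110, 1281, 18750, 326591, 5862840, 134404971, 3487116548, 100000555551

G_0=14  [base 2] 2^(2 + 1) + 2^2 + 2  →[2↦3]→  3^(3 + 1) + 3^3 + 3 = 111  −1 ⇒ G_1=110
G_1=110  [base 3] 3^(3 + 1) + 3^3 + 2  →[3↦4]→  4^(4 + 1) + 4^4 + 2 = 1282  −1 ⇒ G_2=1281
G_2=1281  [base 4] 4^(4 + 1) + 4^4 + 1  →[4↦5]→  5^(5 + 1) + 5^5 + 1 = 18751  −1 ⇒ G_3=18750
G_3=18750  [base 5] 5^(5 + 1) + 5^5  →[5↦6]→  6^(6 + 1) + 6^6 = 326592  −1 ⇒ G_4=326591
G_4=326591  [base 6] 6^(6 + 1) + 5·6^5 + 5·6^4 + 5·6^3 + 5·6^2 + 5·6 + 5  →[6↦7]→  7^(7 + 1) + 5·7^5 + 5·7^4 + 5·7^3 + 5·7^2 + 5·7 + 5 = 5862841  −1 ⇒ G_5=5862840
G_5=5862840  [base 7] 7^(7 + 1) + 5·7^5 + 5·7^4 + 5·7^3 + 5·7^2 + 5·7 + 4  →[7↦8]→  8^(8 + 1) + 5·8^5 + 5·8^4 + 5·8^3 + 5·8^2 + 5·8 + 4 = 134404972  −1 ⇒ G_6=134404971
G_6=134404971  [base 8] 8^(8 + 1) + 5·8^5 + 5·8^4 + 5·8^3 + 5·8^2 + 5·8 + 3  →[8↦9]→  9^(9 + 1) + 5·9^5 + 5·9^4 + 5·9^3 + 5·9^2 + 5·9 + 3 = 3487116549  −1 ⇒ G_7=3487116548
G_7=3487116548  [base 9] 9^(9 + 1) + 5·9^5 + 5·9^4 + 5·9^3 + 5·9^2 + 5·9 + 2  →[9↦10]→  10^(10 + 1) + 5·10^5 + 5·10^4 + 5·10^3 + 5·10^2 + 5·10 + 2 = 100000555552  −1 ⇒ G_8=100000555551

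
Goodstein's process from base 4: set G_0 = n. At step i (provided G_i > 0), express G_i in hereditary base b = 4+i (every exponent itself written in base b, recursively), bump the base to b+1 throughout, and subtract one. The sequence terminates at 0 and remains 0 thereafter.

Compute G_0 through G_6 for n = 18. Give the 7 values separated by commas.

18, 26, 36, 48, 53, 58, 63

G_0=18  [base 4] 4^2 + 2  →[4↦5]→  5^2 + 2 = 27  −1 ⇒ G_1=26
G_1=26  [base 5] 5^2 + 1  →[5↦6]→  6^2 + 1 = 37  −1 ⇒ G_2=36
G_2=36  [base 6] 6^2  →[6↦7]→  7^2 = 49  −1 ⇒ G_3=48
G_3=48  [base 7] 6·7 + 6  →[7↦8]→  6·8 + 6 = 54  −1 ⇒ G_4=53
G_4=53  [base 8] 6·8 + 5  →[8↦9]→  6·9 + 5 = 59  −1 ⇒ G_5=58
G_5=58  [base 9] 6·9 + 4  →[9↦10]→  6·10 + 4 = 64  −1 ⇒ G_6=63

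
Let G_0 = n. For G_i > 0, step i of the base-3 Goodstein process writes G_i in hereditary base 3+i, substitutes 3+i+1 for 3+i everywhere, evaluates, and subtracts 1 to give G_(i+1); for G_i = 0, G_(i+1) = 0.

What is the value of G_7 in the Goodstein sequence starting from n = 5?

1

[0] 5 ≡ 3 + 2 (base 3). Lift 4: 6. −1: 5.
[1] 5 ≡ 4 + 1 (base 4). Lift 5: 6. −1: 5.
[2] 5 ≡ 5 (base 5). Lift 6: 6. −1: 5.
[3] 5 ≡ 5 (base 6). Lift 7: 5. −1: 4.
[4] 4 ≡ 4 (base 7). Lift 8: 4. −1: 3.
[5] 3 ≡ 3 (base 8). Lift 9: 3. −1: 2.
[6] 2 ≡ 2 (base 9). Lift 10: 2. −1: 1.
[7] 1 ≡ 1 (base 10). Lift 11: 1. −1: 0.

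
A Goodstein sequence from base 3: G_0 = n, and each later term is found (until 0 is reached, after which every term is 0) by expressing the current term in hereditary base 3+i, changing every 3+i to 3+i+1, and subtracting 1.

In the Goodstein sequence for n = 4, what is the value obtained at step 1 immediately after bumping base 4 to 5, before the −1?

step 0: 4 = 3 + 1; sub 4 for 3: 4 + 1; = 5; G_1 = 5−1 = 4
step 1: 4 = 4; sub 5 for 4: 5; = 5; G_2 = 5−1 = 4

5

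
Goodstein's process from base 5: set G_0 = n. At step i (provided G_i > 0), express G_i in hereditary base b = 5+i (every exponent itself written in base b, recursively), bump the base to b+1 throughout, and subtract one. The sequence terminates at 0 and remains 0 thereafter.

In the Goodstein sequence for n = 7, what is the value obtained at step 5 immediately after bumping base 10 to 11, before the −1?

(0) 7|_5 = 5 + 2 ↦ 6 + 2|_6 = 8 ⇒ 7
(1) 7|_6 = 6 + 1 ↦ 7 + 1|_7 = 8 ⇒ 7
(2) 7|_7 = 7 ↦ 8|_8 = 8 ⇒ 7
(3) 7|_8 = 7 ↦ 7|_9 = 7 ⇒ 6
(4) 6|_9 = 6 ↦ 6|_10 = 6 ⇒ 5

5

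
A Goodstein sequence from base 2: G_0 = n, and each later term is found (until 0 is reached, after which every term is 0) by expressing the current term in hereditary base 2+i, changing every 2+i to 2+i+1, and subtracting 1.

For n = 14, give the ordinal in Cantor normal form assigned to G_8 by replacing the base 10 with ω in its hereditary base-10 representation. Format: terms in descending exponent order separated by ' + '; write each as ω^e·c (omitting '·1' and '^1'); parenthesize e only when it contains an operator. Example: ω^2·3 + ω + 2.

ω^(ω + 1) + ω^5·5 + ω^4·5 + ω^3·5 + ω^2·5 + ω·5 + 1

(0) 14|_2 = 2^(2 + 1) + 2^2 + 2 ↦ 3^(3 + 1) + 3^3 + 3|_3 = 111 ⇒ 110
(1) 110|_3 = 3^(3 + 1) + 3^3 + 2 ↦ 4^(4 + 1) + 4^4 + 2|_4 = 1282 ⇒ 1281
(2) 1281|_4 = 4^(4 + 1) + 4^4 + 1 ↦ 5^(5 + 1) + 5^5 + 1|_5 = 18751 ⇒ 18750
(3) 18750|_5 = 5^(5 + 1) + 5^5 ↦ 6^(6 + 1) + 6^6|_6 = 326592 ⇒ 326591
(4) 326591|_6 = 6^(6 + 1) + 5·6^5 + 5·6^4 + 5·6^3 + 5·6^2 + 5·6 + 5 ↦ 7^(7 + 1) + 5·7^5 + 5·7^4 + 5·7^3 + 5·7^2 + 5·7 + 5|_7 = 5862841 ⇒ 5862840
(5) 5862840|_7 = 7^(7 + 1) + 5·7^5 + 5·7^4 + 5·7^3 + 5·7^2 + 5·7 + 4 ↦ 8^(8 + 1) + 5·8^5 + 5·8^4 + 5·8^3 + 5·8^2 + 5·8 + 4|_8 = 134404972 ⇒ 134404971
(6) 134404971|_8 = 8^(8 + 1) + 5·8^5 + 5·8^4 + 5·8^3 + 5·8^2 + 5·8 + 3 ↦ 9^(9 + 1) + 5·9^5 + 5·9^4 + 5·9^3 + 5·9^2 + 5·9 + 3|_9 = 3487116549 ⇒ 3487116548
(7) 3487116548|_9 = 9^(9 + 1) + 5·9^5 + 5·9^4 + 5·9^3 + 5·9^2 + 5·9 + 2 ↦ 10^(10 + 1) + 5·10^5 + 5·10^4 + 5·10^3 + 5·10^2 + 5·10 + 2|_10 = 100000555552 ⇒ 100000555551
(8) 100000555551|_10 = 10^(10 + 1) + 5·10^5 + 5·10^4 + 5·10^3 + 5·10^2 + 5·10 + 1 ↦ 11^(11 + 1) + 5·11^5 + 5·11^4 + 5·11^3 + 5·11^2 + 5·11 + 1|_11 = 3138429262497 ⇒ 3138429262496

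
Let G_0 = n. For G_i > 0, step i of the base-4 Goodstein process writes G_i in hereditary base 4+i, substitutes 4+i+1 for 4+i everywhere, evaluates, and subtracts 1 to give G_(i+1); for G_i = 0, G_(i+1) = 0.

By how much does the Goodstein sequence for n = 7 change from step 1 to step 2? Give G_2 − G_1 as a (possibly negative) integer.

0

7 —HB4→ 4 + 3 —bump→ 5 + 3 = 8 —(−1)→ 7
7 —HB5→ 5 + 2 —bump→ 6 + 2 = 8 —(−1)→ 7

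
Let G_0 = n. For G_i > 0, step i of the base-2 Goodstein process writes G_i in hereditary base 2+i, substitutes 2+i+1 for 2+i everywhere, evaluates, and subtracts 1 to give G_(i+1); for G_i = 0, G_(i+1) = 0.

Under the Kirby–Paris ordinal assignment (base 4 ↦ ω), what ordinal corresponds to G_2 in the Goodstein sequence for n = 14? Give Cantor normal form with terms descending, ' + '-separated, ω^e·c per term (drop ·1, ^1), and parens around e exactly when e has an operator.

ω^(ω + 1) + ω^ω + 1

14 —HB2→ 2^(2 + 1) + 2^2 + 2 —bump→ 3^(3 + 1) + 3^3 + 3 = 111 —(−1)→ 110
110 —HB3→ 3^(3 + 1) + 3^3 + 2 —bump→ 4^(4 + 1) + 4^4 + 2 = 1282 —(−1)→ 1281
1281 —HB4→ 4^(4 + 1) + 4^4 + 1 —bump→ 5^(5 + 1) + 5^5 + 1 = 18751 —(−1)→ 18750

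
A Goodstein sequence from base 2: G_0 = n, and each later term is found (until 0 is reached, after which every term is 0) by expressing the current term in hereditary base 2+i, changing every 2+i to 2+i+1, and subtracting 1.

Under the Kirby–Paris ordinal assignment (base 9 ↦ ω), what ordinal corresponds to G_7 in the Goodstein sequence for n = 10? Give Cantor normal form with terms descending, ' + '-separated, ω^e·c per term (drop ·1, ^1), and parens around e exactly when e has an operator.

ω^ω·5 + ω^5·5 + ω^4·5 + ω^3·5 + ω^2·5 + ω·5 + 2

step 0: 10 = 2^(2 + 1) + 2; sub 3 for 2: 3^(3 + 1) + 3; = 84; G_1 = 84−1 = 83
step 1: 83 = 3^(3 + 1) + 2; sub 4 for 3: 4^(4 + 1) + 2; = 1026; G_2 = 1026−1 = 1025
step 2: 1025 = 4^(4 + 1) + 1; sub 5 for 4: 5^(5 + 1) + 1; = 15626; G_3 = 15626−1 = 15625
step 3: 15625 = 5^(5 + 1); sub 6 for 5: 6^(6 + 1); = 279936; G_4 = 279936−1 = 279935
step 4: 279935 = 5·6^6 + 5·6^5 + 5·6^4 + 5·6^3 + 5·6^2 + 5·6 + 5; sub 7 for 6: 5·7^7 + 5·7^5 + 5·7^4 + 5·7^3 + 5·7^2 + 5·7 + 5; = 4215755; G_5 = 4215755−1 = 4215754
step 5: 4215754 = 5·7^7 + 5·7^5 + 5·7^4 + 5·7^3 + 5·7^2 + 5·7 + 4; sub 8 for 7: 5·8^8 + 5·8^5 + 5·8^4 + 5·8^3 + 5·8^2 + 5·8 + 4; = 84073324; G_6 = 84073324−1 = 84073323
step 6: 84073323 = 5·8^8 + 5·8^5 + 5·8^4 + 5·8^3 + 5·8^2 + 5·8 + 3; sub 9 for 8: 5·9^9 + 5·9^5 + 5·9^4 + 5·9^3 + 5·9^2 + 5·9 + 3; = 1937434593; G_7 = 1937434593−1 = 1937434592
step 7: 1937434592 = 5·9^9 + 5·9^5 + 5·9^4 + 5·9^3 + 5·9^2 + 5·9 + 2; sub 10 for 9: 5·10^10 + 5·10^5 + 5·10^4 + 5·10^3 + 5·10^2 + 5·10 + 2; = 50000555552; G_8 = 50000555552−1 = 50000555551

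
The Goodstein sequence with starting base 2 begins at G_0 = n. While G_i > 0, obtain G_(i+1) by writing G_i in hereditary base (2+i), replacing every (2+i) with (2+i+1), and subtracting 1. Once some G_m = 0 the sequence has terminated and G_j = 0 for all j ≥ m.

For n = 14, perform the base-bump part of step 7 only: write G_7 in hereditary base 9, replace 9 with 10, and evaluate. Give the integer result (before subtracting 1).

100000555552

[0] 14 ≡ 2^(2 + 1) + 2^2 + 2 (base 2). Lift 3: 111. −1: 110.
[1] 110 ≡ 3^(3 + 1) + 3^3 + 2 (base 3). Lift 4: 1282. −1: 1281.
[2] 1281 ≡ 4^(4 + 1) + 4^4 + 1 (base 4). Lift 5: 18751. −1: 18750.
[3] 18750 ≡ 5^(5 + 1) + 5^5 (base 5). Lift 6: 326592. −1: 326591.
[4] 326591 ≡ 6^(6 + 1) + 5·6^5 + 5·6^4 + 5·6^3 + 5·6^2 + 5·6 + 5 (base 6). Lift 7: 5862841. −1: 5862840.
[5] 5862840 ≡ 7^(7 + 1) + 5·7^5 + 5·7^4 + 5·7^3 + 5·7^2 + 5·7 + 4 (base 7). Lift 8: 134404972. −1: 134404971.
[6] 134404971 ≡ 8^(8 + 1) + 5·8^5 + 5·8^4 + 5·8^3 + 5·8^2 + 5·8 + 3 (base 8). Lift 9: 3487116549. −1: 3487116548.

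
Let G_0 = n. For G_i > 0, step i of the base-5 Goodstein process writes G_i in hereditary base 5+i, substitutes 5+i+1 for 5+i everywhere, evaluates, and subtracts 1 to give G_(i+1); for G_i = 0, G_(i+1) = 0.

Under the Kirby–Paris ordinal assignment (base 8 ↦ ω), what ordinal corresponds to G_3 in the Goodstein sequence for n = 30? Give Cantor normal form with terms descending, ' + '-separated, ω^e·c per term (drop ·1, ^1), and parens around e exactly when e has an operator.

G_0 = 30. HB_5(30) = 5^2 + 5. Bump = 42. G_1 = 41.
G_1 = 41. HB_6(41) = 6^2 + 5. Bump = 54. G_2 = 53.
G_2 = 53. HB_7(53) = 7^2 + 4. Bump = 68. G_3 = 67.

ω^2 + 3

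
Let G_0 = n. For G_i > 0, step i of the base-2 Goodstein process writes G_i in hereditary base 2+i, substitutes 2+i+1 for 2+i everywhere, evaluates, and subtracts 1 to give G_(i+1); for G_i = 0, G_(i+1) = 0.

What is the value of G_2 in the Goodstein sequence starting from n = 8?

G_0 = 8. HB_2(8) = 2^(2 + 1). Bump = 81. G_1 = 80.
G_1 = 80. HB_3(80) = 2·3^3 + 2·3^2 + 2·3 + 2. Bump = 554. G_2 = 553.

553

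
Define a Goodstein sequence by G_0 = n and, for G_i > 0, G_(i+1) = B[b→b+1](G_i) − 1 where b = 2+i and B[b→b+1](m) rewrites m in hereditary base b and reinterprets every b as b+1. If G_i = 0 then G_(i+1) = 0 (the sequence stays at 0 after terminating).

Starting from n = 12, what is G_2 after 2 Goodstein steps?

1065

(0) 12|_2 = 2^(2 + 1) + 2^2 ↦ 3^(3 + 1) + 3^3|_3 = 108 ⇒ 107
(1) 107|_3 = 3^(3 + 1) + 2·3^2 + 2·3 + 2 ↦ 4^(4 + 1) + 2·4^2 + 2·4 + 2|_4 = 1066 ⇒ 1065
(2) 1065|_4 = 4^(4 + 1) + 2·4^2 + 2·4 + 1 ↦ 5^(5 + 1) + 2·5^2 + 2·5 + 1|_5 = 15686 ⇒ 15685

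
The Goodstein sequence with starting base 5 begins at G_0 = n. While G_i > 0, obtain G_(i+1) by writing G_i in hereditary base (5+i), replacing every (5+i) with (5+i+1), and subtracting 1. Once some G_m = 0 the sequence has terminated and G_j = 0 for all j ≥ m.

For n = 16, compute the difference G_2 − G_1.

2

[0] 16 ≡ 3·5 + 1 (base 5). Lift 6: 19. −1: 18.
[1] 18 ≡ 3·6 (base 6). Lift 7: 21. −1: 20.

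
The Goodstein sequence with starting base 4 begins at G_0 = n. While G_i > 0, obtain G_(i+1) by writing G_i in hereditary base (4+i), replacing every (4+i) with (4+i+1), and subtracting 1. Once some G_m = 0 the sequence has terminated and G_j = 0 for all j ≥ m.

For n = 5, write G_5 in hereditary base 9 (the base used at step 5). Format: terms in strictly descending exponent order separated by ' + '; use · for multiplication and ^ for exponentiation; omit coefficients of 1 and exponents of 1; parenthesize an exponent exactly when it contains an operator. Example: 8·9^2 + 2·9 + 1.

step 0: 5 = 4 + 1; sub 5 for 4: 5 + 1; = 6; G_1 = 6−1 = 5
step 1: 5 = 5; sub 6 for 5: 6; = 6; G_2 = 6−1 = 5
step 2: 5 = 5; sub 7 for 6: 5; = 5; G_3 = 5−1 = 4
step 3: 4 = 4; sub 8 for 7: 4; = 4; G_4 = 4−1 = 3
step 4: 3 = 3; sub 9 for 8: 3; = 3; G_5 = 3−1 = 2
step 5: 2 = 2; sub 10 for 9: 2; = 2; G_6 = 2−1 = 1

2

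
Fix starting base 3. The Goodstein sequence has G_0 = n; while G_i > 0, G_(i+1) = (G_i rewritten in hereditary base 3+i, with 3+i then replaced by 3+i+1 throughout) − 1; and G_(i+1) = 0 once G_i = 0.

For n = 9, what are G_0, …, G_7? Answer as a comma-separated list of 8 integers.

i=0: 9 = 3^2 (b=3); 3→4: 4^2 = 16; 16−1 = 15
i=1: 15 = 3·4 + 3 (b=4); 4→5: 3·5 + 3 = 18; 18−1 = 17
i=2: 17 = 3·5 + 2 (b=5); 5→6: 3·6 + 2 = 20; 20−1 = 19
i=3: 19 = 3·6 + 1 (b=6); 6→7: 3·7 + 1 = 22; 22−1 = 21
i=4: 21 = 3·7 (b=7); 7→8: 3·8 = 24; 24−1 = 23
i=5: 23 = 2·8 + 7 (b=8); 8→9: 2·9 + 7 = 25; 25−1 = 24
i=6: 24 = 2·9 + 6 (b=9); 9→10: 2·10 + 6 = 26; 26−1 = 25

9, 15, 17, 19, 21, 23, 24, 25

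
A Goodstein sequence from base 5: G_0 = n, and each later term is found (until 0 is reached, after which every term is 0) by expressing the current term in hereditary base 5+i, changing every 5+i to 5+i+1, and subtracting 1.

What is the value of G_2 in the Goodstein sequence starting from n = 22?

(0) 22|_5 = 4·5 + 2 ↦ 4·6 + 2|_6 = 26 ⇒ 25
(1) 25|_6 = 4·6 + 1 ↦ 4·7 + 1|_7 = 29 ⇒ 28

28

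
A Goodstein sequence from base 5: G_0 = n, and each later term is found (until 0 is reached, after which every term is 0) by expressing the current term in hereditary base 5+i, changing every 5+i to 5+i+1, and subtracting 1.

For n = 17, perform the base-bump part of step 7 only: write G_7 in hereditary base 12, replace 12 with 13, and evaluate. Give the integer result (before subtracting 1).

29

G_0 = 17. HB_5(17) = 3·5 + 2. Bump = 20. G_1 = 19.
G_1 = 19. HB_6(19) = 3·6 + 1. Bump = 22. G_2 = 21.
G_2 = 21. HB_7(21) = 3·7. Bump = 24. G_3 = 23.
G_3 = 23. HB_8(23) = 2·8 + 7. Bump = 25. G_4 = 24.
G_4 = 24. HB_9(24) = 2·9 + 6. Bump = 26. G_5 = 25.
G_5 = 25. HB_10(25) = 2·10 + 5. Bump = 27. G_6 = 26.
G_6 = 26. HB_11(26) = 2·11 + 4. Bump = 28. G_7 = 27.
G_7 = 27. HB_12(27) = 2·12 + 3. Bump = 29. G_8 = 28.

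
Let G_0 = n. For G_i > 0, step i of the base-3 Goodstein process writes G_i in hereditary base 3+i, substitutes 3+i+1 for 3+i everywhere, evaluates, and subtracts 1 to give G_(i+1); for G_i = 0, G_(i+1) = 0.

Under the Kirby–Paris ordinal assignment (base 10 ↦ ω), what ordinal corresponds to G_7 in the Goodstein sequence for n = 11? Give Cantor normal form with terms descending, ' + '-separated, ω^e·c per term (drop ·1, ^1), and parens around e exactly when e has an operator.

ω·5 + 1

base 3: 11 = 3^2 + 2; at 4: 4^2 + 2 = 18; next = 17
base 4: 17 = 4^2 + 1; at 5: 5^2 + 1 = 26; next = 25
base 5: 25 = 5^2; at 6: 6^2 = 36; next = 35
base 6: 35 = 5·6 + 5; at 7: 5·7 + 5 = 40; next = 39
base 7: 39 = 5·7 + 4; at 8: 5·8 + 4 = 44; next = 43
base 8: 43 = 5·8 + 3; at 9: 5·9 + 3 = 48; next = 47
base 9: 47 = 5·9 + 2; at 10: 5·10 + 2 = 52; next = 51
base 10: 51 = 5·10 + 1; at 11: 5·11 + 1 = 56; next = 55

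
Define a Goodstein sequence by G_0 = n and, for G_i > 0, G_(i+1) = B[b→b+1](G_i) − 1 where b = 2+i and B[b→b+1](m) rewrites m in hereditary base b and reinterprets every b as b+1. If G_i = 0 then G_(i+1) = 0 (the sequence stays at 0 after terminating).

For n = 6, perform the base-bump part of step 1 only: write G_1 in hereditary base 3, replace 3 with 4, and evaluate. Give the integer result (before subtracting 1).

258

base 2: 6 = 2^2 + 2; at 3: 3^3 + 3 = 30; next = 29
base 3: 29 = 3^3 + 2; at 4: 4^4 + 2 = 258; next = 257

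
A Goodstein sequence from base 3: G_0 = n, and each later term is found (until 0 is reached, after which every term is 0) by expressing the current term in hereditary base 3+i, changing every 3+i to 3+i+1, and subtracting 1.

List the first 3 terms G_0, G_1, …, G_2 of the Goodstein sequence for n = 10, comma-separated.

10, 16, 24

G_0 = 10. HB_3(10) = 3^2 + 1. Bump = 17. G_1 = 16.
G_1 = 16. HB_4(16) = 4^2. Bump = 25. G_2 = 24.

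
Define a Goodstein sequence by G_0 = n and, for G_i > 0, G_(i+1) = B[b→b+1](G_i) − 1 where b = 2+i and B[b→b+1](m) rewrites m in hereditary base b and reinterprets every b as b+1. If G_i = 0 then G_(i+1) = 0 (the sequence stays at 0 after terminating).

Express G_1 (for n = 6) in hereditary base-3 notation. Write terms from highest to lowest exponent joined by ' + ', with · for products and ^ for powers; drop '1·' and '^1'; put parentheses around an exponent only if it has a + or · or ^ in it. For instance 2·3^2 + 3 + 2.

G_0 = 6. HB_2(6) = 2^2 + 2. Bump = 30. G_1 = 29.
G_1 = 29. HB_3(29) = 3^3 + 2. Bump = 258. G_2 = 257.

3^3 + 2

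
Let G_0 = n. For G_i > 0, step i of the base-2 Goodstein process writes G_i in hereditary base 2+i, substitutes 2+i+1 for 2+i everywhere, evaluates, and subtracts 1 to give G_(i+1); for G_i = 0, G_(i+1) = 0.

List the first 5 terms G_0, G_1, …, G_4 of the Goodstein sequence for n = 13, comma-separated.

13, 108, 1279, 16092, 280711

G_0 = 13. HB_2(13) = 2^(2 + 1) + 2^2 + 1. Bump = 109. G_1 = 108.
G_1 = 108. HB_3(108) = 3^(3 + 1) + 3^3. Bump = 1280. G_2 = 1279.
G_2 = 1279. HB_4(1279) = 4^(4 + 1) + 3·4^3 + 3·4^2 + 3·4 + 3. Bump = 16093. G_3 = 16092.
G_3 = 16092. HB_5(16092) = 5^(5 + 1) + 3·5^3 + 3·5^2 + 3·5 + 2. Bump = 280712. G_4 = 280711.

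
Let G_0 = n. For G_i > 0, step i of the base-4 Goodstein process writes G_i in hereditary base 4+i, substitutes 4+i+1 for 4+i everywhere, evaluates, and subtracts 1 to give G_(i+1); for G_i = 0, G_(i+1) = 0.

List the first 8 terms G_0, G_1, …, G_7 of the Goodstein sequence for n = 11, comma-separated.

11, 12, 13, 14, 15, 15, 15, 15

[0] 11 ≡ 2·4 + 3 (base 4). Lift 5: 13. −1: 12.
[1] 12 ≡ 2·5 + 2 (base 5). Lift 6: 14. −1: 13.
[2] 13 ≡ 2·6 + 1 (base 6). Lift 7: 15. −1: 14.
[3] 14 ≡ 2·7 (base 7). Lift 8: 16. −1: 15.
[4] 15 ≡ 8 + 7 (base 8). Lift 9: 16. −1: 15.
[5] 15 ≡ 9 + 6 (base 9). Lift 10: 16. −1: 15.
[6] 15 ≡ 10 + 5 (base 10). Lift 11: 16. −1: 15.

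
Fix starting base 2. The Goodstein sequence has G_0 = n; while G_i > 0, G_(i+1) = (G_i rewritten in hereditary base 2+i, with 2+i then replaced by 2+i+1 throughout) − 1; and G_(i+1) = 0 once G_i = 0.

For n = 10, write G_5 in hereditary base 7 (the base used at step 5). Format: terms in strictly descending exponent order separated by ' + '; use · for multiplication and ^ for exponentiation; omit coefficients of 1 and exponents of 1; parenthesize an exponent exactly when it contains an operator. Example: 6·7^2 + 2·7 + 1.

G_0 = 10. HB_2(10) = 2^(2 + 1) + 2. Bump = 84. G_1 = 83.
G_1 = 83. HB_3(83) = 3^(3 + 1) + 2. Bump = 1026. G_2 = 1025.
G_2 = 1025. HB_4(1025) = 4^(4 + 1) + 1. Bump = 15626. G_3 = 15625.
G_3 = 15625. HB_5(15625) = 5^(5 + 1). Bump = 279936. G_4 = 279935.
G_4 = 279935. HB_6(279935) = 5·6^6 + 5·6^5 + 5·6^4 + 5·6^3 + 5·6^2 + 5·6 + 5. Bump = 4215755. G_5 = 4215754.

5·7^7 + 5·7^5 + 5·7^4 + 5·7^3 + 5·7^2 + 5·7 + 4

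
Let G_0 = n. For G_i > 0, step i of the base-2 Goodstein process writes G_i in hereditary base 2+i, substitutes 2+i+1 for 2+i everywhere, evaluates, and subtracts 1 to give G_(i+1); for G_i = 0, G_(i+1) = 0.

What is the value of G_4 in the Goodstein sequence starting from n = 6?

46655

(0) 6|_2 = 2^2 + 2 ↦ 3^3 + 3|_3 = 30 ⇒ 29
(1) 29|_3 = 3^3 + 2 ↦ 4^4 + 2|_4 = 258 ⇒ 257
(2) 257|_4 = 4^4 + 1 ↦ 5^5 + 1|_5 = 3126 ⇒ 3125
(3) 3125|_5 = 5^5 ↦ 6^6|_6 = 46656 ⇒ 46655
(4) 46655|_6 = 5·6^5 + 5·6^4 + 5·6^3 + 5·6^2 + 5·6 + 5 ↦ 5·7^5 + 5·7^4 + 5·7^3 + 5·7^2 + 5·7 + 5|_7 = 98040 ⇒ 98039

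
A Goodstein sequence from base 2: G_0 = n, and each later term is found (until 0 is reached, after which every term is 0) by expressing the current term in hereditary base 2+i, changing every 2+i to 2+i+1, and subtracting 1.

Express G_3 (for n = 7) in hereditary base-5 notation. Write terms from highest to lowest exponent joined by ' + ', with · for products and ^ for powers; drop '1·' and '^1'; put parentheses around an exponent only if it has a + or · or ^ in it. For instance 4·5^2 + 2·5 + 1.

[0] 7 ≡ 2^2 + 2 + 1 (base 2). Lift 3: 31. −1: 30.
[1] 30 ≡ 3^3 + 3 (base 3). Lift 4: 260. −1: 259.
[2] 259 ≡ 4^4 + 3 (base 4). Lift 5: 3128. −1: 3127.
[3] 3127 ≡ 5^5 + 2 (base 5). Lift 6: 46658. −1: 46657.

5^5 + 2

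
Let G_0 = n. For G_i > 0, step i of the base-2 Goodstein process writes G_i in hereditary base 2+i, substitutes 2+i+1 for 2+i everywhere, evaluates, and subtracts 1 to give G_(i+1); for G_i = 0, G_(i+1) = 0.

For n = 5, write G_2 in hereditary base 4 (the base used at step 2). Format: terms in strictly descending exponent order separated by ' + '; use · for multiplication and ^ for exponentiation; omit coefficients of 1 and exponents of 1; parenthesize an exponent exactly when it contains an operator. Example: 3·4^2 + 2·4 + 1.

(0) 5|_2 = 2^2 + 1 ↦ 3^3 + 1|_3 = 28 ⇒ 27
(1) 27|_3 = 3^3 ↦ 4^4|_4 = 256 ⇒ 255
(2) 255|_4 = 3·4^3 + 3·4^2 + 3·4 + 3 ↦ 3·5^3 + 3·5^2 + 3·5 + 3|_5 = 468 ⇒ 467

3·4^3 + 3·4^2 + 3·4 + 3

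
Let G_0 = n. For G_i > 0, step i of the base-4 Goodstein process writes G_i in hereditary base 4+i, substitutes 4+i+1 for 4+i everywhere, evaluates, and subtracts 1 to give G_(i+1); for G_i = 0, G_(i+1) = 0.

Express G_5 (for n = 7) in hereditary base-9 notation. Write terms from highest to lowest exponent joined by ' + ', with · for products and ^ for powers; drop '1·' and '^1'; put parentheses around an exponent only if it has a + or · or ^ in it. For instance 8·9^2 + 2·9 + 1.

6

G_0 = 7. HB_4(7) = 4 + 3. Bump = 8. G_1 = 7.
G_1 = 7. HB_5(7) = 5 + 2. Bump = 8. G_2 = 7.
G_2 = 7. HB_6(7) = 6 + 1. Bump = 8. G_3 = 7.
G_3 = 7. HB_7(7) = 7. Bump = 8. G_4 = 7.
G_4 = 7. HB_8(7) = 7. Bump = 7. G_5 = 6.
G_5 = 6. HB_9(6) = 6. Bump = 6. G_6 = 5.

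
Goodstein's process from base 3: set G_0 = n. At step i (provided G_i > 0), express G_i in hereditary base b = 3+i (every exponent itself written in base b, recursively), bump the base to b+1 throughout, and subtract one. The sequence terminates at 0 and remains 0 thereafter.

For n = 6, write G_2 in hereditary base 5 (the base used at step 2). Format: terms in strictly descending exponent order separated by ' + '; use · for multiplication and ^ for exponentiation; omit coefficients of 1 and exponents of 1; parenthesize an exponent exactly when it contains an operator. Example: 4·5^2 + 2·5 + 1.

i=0: 6 = 2·3 (b=3); 3→4: 2·4 = 8; 8−1 = 7
i=1: 7 = 4 + 3 (b=4); 4→5: 5 + 3 = 8; 8−1 = 7
i=2: 7 = 5 + 2 (b=5); 5→6: 6 + 2 = 8; 8−1 = 7

5 + 2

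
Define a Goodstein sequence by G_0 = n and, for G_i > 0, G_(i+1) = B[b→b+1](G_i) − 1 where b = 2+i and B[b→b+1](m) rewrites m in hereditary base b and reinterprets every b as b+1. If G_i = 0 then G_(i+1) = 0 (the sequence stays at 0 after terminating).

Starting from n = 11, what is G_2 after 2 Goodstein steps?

step 0: 11 = 2^(2 + 1) + 2 + 1; sub 3 for 2: 3^(3 + 1) + 3 + 1; = 85; G_1 = 85−1 = 84
step 1: 84 = 3^(3 + 1) + 3; sub 4 for 3: 4^(4 + 1) + 4; = 1028; G_2 = 1028−1 = 1027
step 2: 1027 = 4^(4 + 1) + 3; sub 5 for 4: 5^(5 + 1) + 3; = 15628; G_3 = 15628−1 = 15627

1027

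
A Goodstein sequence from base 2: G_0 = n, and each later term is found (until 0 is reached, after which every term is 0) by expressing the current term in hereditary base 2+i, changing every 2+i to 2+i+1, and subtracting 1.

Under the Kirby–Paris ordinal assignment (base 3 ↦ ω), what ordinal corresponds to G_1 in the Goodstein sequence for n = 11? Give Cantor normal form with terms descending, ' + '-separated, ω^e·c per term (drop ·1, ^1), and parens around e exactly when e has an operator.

ω^(ω + 1) + ω

[0] 11 ≡ 2^(2 + 1) + 2 + 1 (base 2). Lift 3: 85. −1: 84.
[1] 84 ≡ 3^(3 + 1) + 3 (base 3). Lift 4: 1028. −1: 1027.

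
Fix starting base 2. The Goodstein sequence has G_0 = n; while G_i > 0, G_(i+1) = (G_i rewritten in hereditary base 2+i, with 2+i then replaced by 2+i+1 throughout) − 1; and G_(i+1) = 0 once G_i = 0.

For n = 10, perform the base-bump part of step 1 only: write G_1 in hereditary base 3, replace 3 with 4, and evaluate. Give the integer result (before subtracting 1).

1026

[0] 10 ≡ 2^(2 + 1) + 2 (base 2). Lift 3: 84. −1: 83.
[1] 83 ≡ 3^(3 + 1) + 2 (base 3). Lift 4: 1026. −1: 1025.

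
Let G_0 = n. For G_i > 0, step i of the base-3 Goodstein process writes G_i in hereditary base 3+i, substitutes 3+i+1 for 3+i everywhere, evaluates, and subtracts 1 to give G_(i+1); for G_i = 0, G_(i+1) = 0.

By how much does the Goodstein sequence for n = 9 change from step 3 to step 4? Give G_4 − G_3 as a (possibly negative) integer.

G_0=9  [base 3] 3^2  →[3↦4]→  4^2 = 16  −1 ⇒ G_1=15
G_1=15  [base 4] 3·4 + 3  →[4↦5]→  3·5 + 3 = 18  −1 ⇒ G_2=17
G_2=17  [base 5] 3·5 + 2  →[5↦6]→  3·6 + 2 = 20  −1 ⇒ G_3=19
G_3=19  [base 6] 3·6 + 1  →[6↦7]→  3·7 + 1 = 22  −1 ⇒ G_4=21

2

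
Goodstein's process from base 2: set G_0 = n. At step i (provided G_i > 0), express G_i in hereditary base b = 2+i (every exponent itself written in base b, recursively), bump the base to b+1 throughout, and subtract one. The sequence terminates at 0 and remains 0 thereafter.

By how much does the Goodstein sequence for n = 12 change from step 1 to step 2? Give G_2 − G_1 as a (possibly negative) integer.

958

base 2: 12 = 2^(2 + 1) + 2^2; at 3: 3^(3 + 1) + 3^3 = 108; next = 107
base 3: 107 = 3^(3 + 1) + 2·3^2 + 2·3 + 2; at 4: 4^(4 + 1) + 2·4^2 + 2·4 + 2 = 1066; next = 1065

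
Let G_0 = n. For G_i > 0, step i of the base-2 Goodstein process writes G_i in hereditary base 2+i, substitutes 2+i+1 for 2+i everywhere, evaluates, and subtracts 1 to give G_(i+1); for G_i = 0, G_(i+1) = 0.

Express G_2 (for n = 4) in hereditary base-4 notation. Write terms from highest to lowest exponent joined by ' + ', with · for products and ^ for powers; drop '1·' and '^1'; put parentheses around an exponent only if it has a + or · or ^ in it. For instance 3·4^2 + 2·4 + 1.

G_0 = 4. HB_2(4) = 2^2. Bump = 27. G_1 = 26.
G_1 = 26. HB_3(26) = 2·3^2 + 2·3 + 2. Bump = 42. G_2 = 41.
G_2 = 41. HB_4(41) = 2·4^2 + 2·4 + 1. Bump = 61. G_3 = 60.

2·4^2 + 2·4 + 1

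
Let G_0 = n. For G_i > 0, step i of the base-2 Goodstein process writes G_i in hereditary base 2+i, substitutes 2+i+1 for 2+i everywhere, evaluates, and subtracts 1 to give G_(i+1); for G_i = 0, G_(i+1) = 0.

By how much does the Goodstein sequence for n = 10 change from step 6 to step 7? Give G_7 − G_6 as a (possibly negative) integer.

G_0 = 10. HB_2(10) = 2^(2 + 1) + 2. Bump = 84. G_1 = 83.
G_1 = 83. HB_3(83) = 3^(3 + 1) + 2. Bump = 1026. G_2 = 1025.
G_2 = 1025. HB_4(1025) = 4^(4 + 1) + 1. Bump = 15626. G_3 = 15625.
G_3 = 15625. HB_5(15625) = 5^(5 + 1). Bump = 279936. G_4 = 279935.
G_4 = 279935. HB_6(279935) = 5·6^6 + 5·6^5 + 5·6^4 + 5·6^3 + 5·6^2 + 5·6 + 5. Bump = 4215755. G_5 = 4215754.
G_5 = 4215754. HB_7(4215754) = 5·7^7 + 5·7^5 + 5·7^4 + 5·7^3 + 5·7^2 + 5·7 + 4. Bump = 84073324. G_6 = 84073323.
G_6 = 84073323. HB_8(84073323) = 5·8^8 + 5·8^5 + 5·8^4 + 5·8^3 + 5·8^2 + 5·8 + 3. Bump = 1937434593. G_7 = 1937434592.

1853361269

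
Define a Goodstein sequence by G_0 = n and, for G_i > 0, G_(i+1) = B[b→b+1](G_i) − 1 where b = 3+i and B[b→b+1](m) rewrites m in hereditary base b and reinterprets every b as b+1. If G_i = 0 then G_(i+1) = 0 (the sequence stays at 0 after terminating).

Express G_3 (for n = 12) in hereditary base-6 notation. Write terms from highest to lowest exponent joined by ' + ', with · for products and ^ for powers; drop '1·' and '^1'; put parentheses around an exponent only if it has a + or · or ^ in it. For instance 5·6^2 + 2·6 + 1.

6^2 + 1

base 3: 12 = 3^2 + 3; at 4: 4^2 + 4 = 20; next = 19
base 4: 19 = 4^2 + 3; at 5: 5^2 + 3 = 28; next = 27
base 5: 27 = 5^2 + 2; at 6: 6^2 + 2 = 38; next = 37
base 6: 37 = 6^2 + 1; at 7: 7^2 + 1 = 50; next = 49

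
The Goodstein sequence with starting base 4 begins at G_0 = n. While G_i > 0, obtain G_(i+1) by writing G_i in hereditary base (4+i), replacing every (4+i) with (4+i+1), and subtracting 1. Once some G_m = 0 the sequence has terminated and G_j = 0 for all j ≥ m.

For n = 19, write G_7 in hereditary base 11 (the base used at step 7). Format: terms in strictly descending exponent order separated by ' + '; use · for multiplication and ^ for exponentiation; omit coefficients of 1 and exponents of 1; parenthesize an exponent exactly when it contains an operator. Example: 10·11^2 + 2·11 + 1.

[0] 19 ≡ 4^2 + 3 (base 4). Lift 5: 28. −1: 27.
[1] 27 ≡ 5^2 + 2 (base 5). Lift 6: 38. −1: 37.
[2] 37 ≡ 6^2 + 1 (base 6). Lift 7: 50. −1: 49.
[3] 49 ≡ 7^2 (base 7). Lift 8: 64. −1: 63.
[4] 63 ≡ 7·8 + 7 (base 8). Lift 9: 70. −1: 69.
[5] 69 ≡ 7·9 + 6 (base 9). Lift 10: 76. −1: 75.
[6] 75 ≡ 7·10 + 5 (base 10). Lift 11: 82. −1: 81.

7·11 + 4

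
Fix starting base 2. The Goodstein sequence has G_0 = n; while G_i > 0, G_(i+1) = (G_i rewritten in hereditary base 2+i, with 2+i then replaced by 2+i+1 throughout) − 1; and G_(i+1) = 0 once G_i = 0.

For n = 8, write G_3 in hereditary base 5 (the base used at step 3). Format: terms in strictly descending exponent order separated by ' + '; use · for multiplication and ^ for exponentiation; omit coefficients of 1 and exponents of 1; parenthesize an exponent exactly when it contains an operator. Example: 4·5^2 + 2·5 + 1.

[0] 8 ≡ 2^(2 + 1) (base 2). Lift 3: 81. −1: 80.
[1] 80 ≡ 2·3^3 + 2·3^2 + 2·3 + 2 (base 3). Lift 4: 554. −1: 553.
[2] 553 ≡ 2·4^4 + 2·4^2 + 2·4 + 1 (base 4). Lift 5: 6311. −1: 6310.
[3] 6310 ≡ 2·5^5 + 2·5^2 + 2·5 (base 5). Lift 6: 93396. −1: 93395.

2·5^5 + 2·5^2 + 2·5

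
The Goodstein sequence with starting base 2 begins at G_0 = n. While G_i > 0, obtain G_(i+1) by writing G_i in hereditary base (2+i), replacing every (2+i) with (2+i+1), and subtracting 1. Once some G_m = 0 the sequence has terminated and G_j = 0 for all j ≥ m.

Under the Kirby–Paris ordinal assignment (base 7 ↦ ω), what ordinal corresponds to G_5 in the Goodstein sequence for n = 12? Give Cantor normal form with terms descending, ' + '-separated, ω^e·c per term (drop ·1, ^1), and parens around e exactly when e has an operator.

G_0=12  [base 2] 2^(2 + 1) + 2^2  →[2↦3]→  3^(3 + 1) + 3^3 = 108  −1 ⇒ G_1=107
G_1=107  [base 3] 3^(3 + 1) + 2·3^2 + 2·3 + 2  →[3↦4]→  4^(4 + 1) + 2·4^2 + 2·4 + 2 = 1066  −1 ⇒ G_2=1065
G_2=1065  [base 4] 4^(4 + 1) + 2·4^2 + 2·4 + 1  →[4↦5]→  5^(5 + 1) + 2·5^2 + 2·5 + 1 = 15686  −1 ⇒ G_3=15685
G_3=15685  [base 5] 5^(5 + 1) + 2·5^2 + 2·5  →[5↦6]→  6^(6 + 1) + 2·6^2 + 2·6 = 280020  −1 ⇒ G_4=280019
G_4=280019  [base 6] 6^(6 + 1) + 2·6^2 + 6 + 5  →[6↦7]→  7^(7 + 1) + 2·7^2 + 7 + 5 = 5764911  −1 ⇒ G_5=5764910
G_5=5764910  [base 7] 7^(7 + 1) + 2·7^2 + 7 + 4  →[7↦8]→  8^(8 + 1) + 2·8^2 + 8 + 4 = 134217868  −1 ⇒ G_6=134217867

ω^(ω + 1) + ω^2·2 + ω + 4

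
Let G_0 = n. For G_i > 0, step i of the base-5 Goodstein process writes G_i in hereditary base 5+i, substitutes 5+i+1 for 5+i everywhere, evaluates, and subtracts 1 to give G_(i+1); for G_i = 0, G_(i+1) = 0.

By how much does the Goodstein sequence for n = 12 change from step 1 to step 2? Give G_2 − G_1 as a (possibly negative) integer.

1

G_0=12  [base 5] 2·5 + 2  →[5↦6]→  2·6 + 2 = 14  −1 ⇒ G_1=13
G_1=13  [base 6] 2·6 + 1  →[6↦7]→  2·7 + 1 = 15  −1 ⇒ G_2=14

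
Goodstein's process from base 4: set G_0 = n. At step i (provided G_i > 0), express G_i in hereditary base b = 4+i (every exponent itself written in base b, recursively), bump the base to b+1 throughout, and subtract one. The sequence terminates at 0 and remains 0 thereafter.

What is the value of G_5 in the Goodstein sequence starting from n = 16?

36

step 0: 16 = 4^2; sub 5 for 4: 5^2; = 25; G_1 = 25−1 = 24
step 1: 24 = 4·5 + 4; sub 6 for 5: 4·6 + 4; = 28; G_2 = 28−1 = 27
step 2: 27 = 4·6 + 3; sub 7 for 6: 4·7 + 3; = 31; G_3 = 31−1 = 30
step 3: 30 = 4·7 + 2; sub 8 for 7: 4·8 + 2; = 34; G_4 = 34−1 = 33
step 4: 33 = 4·8 + 1; sub 9 for 8: 4·9 + 1; = 37; G_5 = 37−1 = 36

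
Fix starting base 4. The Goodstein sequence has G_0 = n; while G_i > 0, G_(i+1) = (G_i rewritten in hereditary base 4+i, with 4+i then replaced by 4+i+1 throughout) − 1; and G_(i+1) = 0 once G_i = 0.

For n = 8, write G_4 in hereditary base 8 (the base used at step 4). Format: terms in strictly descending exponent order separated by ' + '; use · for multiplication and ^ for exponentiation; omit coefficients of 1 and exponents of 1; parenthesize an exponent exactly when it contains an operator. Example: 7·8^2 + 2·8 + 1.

8 + 1

G_0 = 8. HB_4(8) = 2·4. Bump = 10. G_1 = 9.
G_1 = 9. HB_5(9) = 5 + 4. Bump = 10. G_2 = 9.
G_2 = 9. HB_6(9) = 6 + 3. Bump = 10. G_3 = 9.
G_3 = 9. HB_7(9) = 7 + 2. Bump = 10. G_4 = 9.
G_4 = 9. HB_8(9) = 8 + 1. Bump = 10. G_5 = 9.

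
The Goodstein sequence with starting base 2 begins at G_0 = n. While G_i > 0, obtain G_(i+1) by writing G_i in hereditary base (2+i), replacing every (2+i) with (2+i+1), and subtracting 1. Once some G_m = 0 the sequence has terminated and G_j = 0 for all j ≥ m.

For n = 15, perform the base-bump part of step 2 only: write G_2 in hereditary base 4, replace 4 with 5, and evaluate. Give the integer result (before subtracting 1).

step 0: 15 = 2^(2 + 1) + 2^2 + 2 + 1; sub 3 for 2: 3^(3 + 1) + 3^3 + 3 + 1; = 112; G_1 = 112−1 = 111
step 1: 111 = 3^(3 + 1) + 3^3 + 3; sub 4 for 3: 4^(4 + 1) + 4^4 + 4; = 1284; G_2 = 1284−1 = 1283
step 2: 1283 = 4^(4 + 1) + 4^4 + 3; sub 5 for 4: 5^(5 + 1) + 5^5 + 3; = 18753; G_3 = 18753−1 = 18752

18753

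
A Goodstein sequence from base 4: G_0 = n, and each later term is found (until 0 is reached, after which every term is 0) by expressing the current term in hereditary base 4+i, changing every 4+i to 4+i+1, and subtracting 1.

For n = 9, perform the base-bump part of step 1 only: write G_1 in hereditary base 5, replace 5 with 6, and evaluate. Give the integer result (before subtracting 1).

12

i=0: 9 = 2·4 + 1 (b=4); 4→5: 2·5 + 1 = 11; 11−1 = 10
i=1: 10 = 2·5 (b=5); 5→6: 2·6 = 12; 12−1 = 11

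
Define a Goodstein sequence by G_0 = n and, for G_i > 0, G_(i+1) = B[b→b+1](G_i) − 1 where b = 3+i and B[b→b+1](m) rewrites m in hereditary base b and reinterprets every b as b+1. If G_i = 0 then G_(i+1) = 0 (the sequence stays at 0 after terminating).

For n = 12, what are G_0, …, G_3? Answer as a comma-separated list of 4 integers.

base 3: 12 = 3^2 + 3; at 4: 4^2 + 4 = 20; next = 19
base 4: 19 = 4^2 + 3; at 5: 5^2 + 3 = 28; next = 27
base 5: 27 = 5^2 + 2; at 6: 6^2 + 2 = 38; next = 37

12, 19, 27, 37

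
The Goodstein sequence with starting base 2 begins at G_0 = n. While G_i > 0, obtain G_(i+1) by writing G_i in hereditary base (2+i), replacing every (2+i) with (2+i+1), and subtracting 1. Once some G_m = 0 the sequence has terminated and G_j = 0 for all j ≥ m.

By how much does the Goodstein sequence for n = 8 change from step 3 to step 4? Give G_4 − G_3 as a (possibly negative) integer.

87085

[0] 8 ≡ 2^(2 + 1) (base 2). Lift 3: 81. −1: 80.
[1] 80 ≡ 2·3^3 + 2·3^2 + 2·3 + 2 (base 3). Lift 4: 554. −1: 553.
[2] 553 ≡ 2·4^4 + 2·4^2 + 2·4 + 1 (base 4). Lift 5: 6311. −1: 6310.
[3] 6310 ≡ 2·5^5 + 2·5^2 + 2·5 (base 5). Lift 6: 93396. −1: 93395.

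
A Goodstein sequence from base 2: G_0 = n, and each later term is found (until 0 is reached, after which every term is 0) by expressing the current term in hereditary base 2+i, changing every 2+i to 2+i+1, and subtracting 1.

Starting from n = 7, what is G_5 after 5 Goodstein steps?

823543

G_0 = 7. HB_2(7) = 2^2 + 2 + 1. Bump = 31. G_1 = 30.
G_1 = 30. HB_3(30) = 3^3 + 3. Bump = 260. G_2 = 259.
G_2 = 259. HB_4(259) = 4^4 + 3. Bump = 3128. G_3 = 3127.
G_3 = 3127. HB_5(3127) = 5^5 + 2. Bump = 46658. G_4 = 46657.
G_4 = 46657. HB_6(46657) = 6^6 + 1. Bump = 823544. G_5 = 823543.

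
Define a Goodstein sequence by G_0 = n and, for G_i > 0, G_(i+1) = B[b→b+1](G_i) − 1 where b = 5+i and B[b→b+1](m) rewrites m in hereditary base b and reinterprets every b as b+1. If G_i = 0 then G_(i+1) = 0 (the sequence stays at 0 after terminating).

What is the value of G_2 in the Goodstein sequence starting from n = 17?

step 0: 17 = 3·5 + 2; sub 6 for 5: 3·6 + 2; = 20; G_1 = 20−1 = 19
step 1: 19 = 3·6 + 1; sub 7 for 6: 3·7 + 1; = 22; G_2 = 22−1 = 21

21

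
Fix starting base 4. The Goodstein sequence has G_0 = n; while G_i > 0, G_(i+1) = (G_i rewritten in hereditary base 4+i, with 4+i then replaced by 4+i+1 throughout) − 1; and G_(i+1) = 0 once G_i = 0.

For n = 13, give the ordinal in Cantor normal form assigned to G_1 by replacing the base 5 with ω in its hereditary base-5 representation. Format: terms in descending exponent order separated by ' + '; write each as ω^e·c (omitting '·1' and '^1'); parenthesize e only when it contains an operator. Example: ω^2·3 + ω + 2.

i=0: 13 = 3·4 + 1 (b=4); 4→5: 3·5 + 1 = 16; 16−1 = 15
i=1: 15 = 3·5 (b=5); 5→6: 3·6 = 18; 18−1 = 17

ω·3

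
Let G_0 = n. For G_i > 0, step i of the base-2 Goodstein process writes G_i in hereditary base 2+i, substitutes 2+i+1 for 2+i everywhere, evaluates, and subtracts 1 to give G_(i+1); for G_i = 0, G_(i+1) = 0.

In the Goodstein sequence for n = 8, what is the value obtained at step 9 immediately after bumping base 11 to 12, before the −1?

17832200896812

8 —HB2→ 2^(2 + 1) —bump→ 3^(3 + 1) = 81 —(−1)→ 80
80 —HB3→ 2·3^3 + 2·3^2 + 2·3 + 2 —bump→ 2·4^4 + 2·4^2 + 2·4 + 2 = 554 —(−1)→ 553
553 —HB4→ 2·4^4 + 2·4^2 + 2·4 + 1 —bump→ 2·5^5 + 2·5^2 + 2·5 + 1 = 6311 —(−1)→ 6310
6310 —HB5→ 2·5^5 + 2·5^2 + 2·5 —bump→ 2·6^6 + 2·6^2 + 2·6 = 93396 —(−1)→ 93395
93395 —HB6→ 2·6^6 + 2·6^2 + 6 + 5 —bump→ 2·7^7 + 2·7^2 + 7 + 5 = 1647196 —(−1)→ 1647195
1647195 —HB7→ 2·7^7 + 2·7^2 + 7 + 4 —bump→ 2·8^8 + 2·8^2 + 8 + 4 = 33554572 —(−1)→ 33554571
33554571 —HB8→ 2·8^8 + 2·8^2 + 8 + 3 —bump→ 2·9^9 + 2·9^2 + 9 + 3 = 774841152 —(−1)→ 774841151
774841151 —HB9→ 2·9^9 + 2·9^2 + 9 + 2 —bump→ 2·10^10 + 2·10^2 + 10 + 2 = 20000000212 —(−1)→ 20000000211
20000000211 —HB10→ 2·10^10 + 2·10^2 + 10 + 1 —bump→ 2·11^11 + 2·11^2 + 11 + 1 = 570623341476 —(−1)→ 570623341475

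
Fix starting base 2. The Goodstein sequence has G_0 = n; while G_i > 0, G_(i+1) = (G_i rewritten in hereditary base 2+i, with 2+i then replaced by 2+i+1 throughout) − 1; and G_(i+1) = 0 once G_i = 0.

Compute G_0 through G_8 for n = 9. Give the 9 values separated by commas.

9, 81, 1023, 9842, 140743, 2471826, 50333399, 1162263921, 30000003325

i=0: 9 = 2^(2 + 1) + 1 (b=2); 2→3: 3^(3 + 1) + 1 = 82; 82−1 = 81
i=1: 81 = 3^(3 + 1) (b=3); 3→4: 4^(4 + 1) = 1024; 1024−1 = 1023
i=2: 1023 = 3·4^4 + 3·4^3 + 3·4^2 + 3·4 + 3 (b=4); 4→5: 3·5^5 + 3·5^3 + 3·5^2 + 3·5 + 3 = 9843; 9843−1 = 9842
i=3: 9842 = 3·5^5 + 3·5^3 + 3·5^2 + 3·5 + 2 (b=5); 5→6: 3·6^6 + 3·6^3 + 3·6^2 + 3·6 + 2 = 140744; 140744−1 = 140743
i=4: 140743 = 3·6^6 + 3·6^3 + 3·6^2 + 3·6 + 1 (b=6); 6→7: 3·7^7 + 3·7^3 + 3·7^2 + 3·7 + 1 = 2471827; 2471827−1 = 2471826
i=5: 2471826 = 3·7^7 + 3·7^3 + 3·7^2 + 3·7 (b=7); 7→8: 3·8^8 + 3·8^3 + 3·8^2 + 3·8 = 50333400; 50333400−1 = 50333399
i=6: 50333399 = 3·8^8 + 3·8^3 + 3·8^2 + 2·8 + 7 (b=8); 8→9: 3·9^9 + 3·9^3 + 3·9^2 + 2·9 + 7 = 1162263922; 1162263922−1 = 1162263921
i=7: 1162263921 = 3·9^9 + 3·9^3 + 3·9^2 + 2·9 + 6 (b=9); 9→10: 3·10^10 + 3·10^3 + 3·10^2 + 2·10 + 6 = 30000003326; 30000003326−1 = 30000003325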